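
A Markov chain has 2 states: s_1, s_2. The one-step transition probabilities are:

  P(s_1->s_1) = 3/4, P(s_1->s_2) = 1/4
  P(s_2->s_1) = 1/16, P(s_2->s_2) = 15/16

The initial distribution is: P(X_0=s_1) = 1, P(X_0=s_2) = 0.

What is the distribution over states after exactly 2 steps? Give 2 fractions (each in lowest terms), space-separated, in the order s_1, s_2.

Answer: 37/64 27/64

Derivation:
Propagating the distribution step by step (d_{t+1} = d_t * P):
d_0 = (s_1=1, s_2=0)
  d_1[s_1] = 1*3/4 + 0*1/16 = 3/4
  d_1[s_2] = 1*1/4 + 0*15/16 = 1/4
d_1 = (s_1=3/4, s_2=1/4)
  d_2[s_1] = 3/4*3/4 + 1/4*1/16 = 37/64
  d_2[s_2] = 3/4*1/4 + 1/4*15/16 = 27/64
d_2 = (s_1=37/64, s_2=27/64)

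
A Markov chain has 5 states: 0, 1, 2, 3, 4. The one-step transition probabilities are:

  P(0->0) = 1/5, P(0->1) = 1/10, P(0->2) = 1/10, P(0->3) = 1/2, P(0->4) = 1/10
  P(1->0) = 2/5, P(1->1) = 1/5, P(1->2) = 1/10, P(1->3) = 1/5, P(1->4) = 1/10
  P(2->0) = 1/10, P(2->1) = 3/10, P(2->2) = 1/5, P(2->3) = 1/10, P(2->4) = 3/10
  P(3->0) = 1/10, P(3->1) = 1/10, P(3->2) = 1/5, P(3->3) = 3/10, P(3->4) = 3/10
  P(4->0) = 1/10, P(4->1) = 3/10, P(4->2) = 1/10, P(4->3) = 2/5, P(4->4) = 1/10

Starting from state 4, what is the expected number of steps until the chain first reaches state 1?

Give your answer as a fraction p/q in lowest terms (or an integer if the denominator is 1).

Answer: 90/19

Derivation:
Let h_i = expected steps to first reach 1 from state i.
Boundary: h_1 = 0.
First-step equations for the other states:
  h_0 = 1 + 1/5*h_0 + 1/10*h_1 + 1/10*h_2 + 1/2*h_3 + 1/10*h_4
  h_2 = 1 + 1/10*h_0 + 3/10*h_1 + 1/5*h_2 + 1/10*h_3 + 3/10*h_4
  h_3 = 1 + 1/10*h_0 + 1/10*h_1 + 1/5*h_2 + 3/10*h_3 + 3/10*h_4
  h_4 = 1 + 1/10*h_0 + 3/10*h_1 + 1/10*h_2 + 2/5*h_3 + 1/10*h_4

Substituting h_1 = 0 and rearranging gives the linear system (I - Q) h = 1:
  [4/5, -1/10, -1/2, -1/10] . (h_0, h_2, h_3, h_4) = 1
  [-1/10, 4/5, -1/10, -3/10] . (h_0, h_2, h_3, h_4) = 1
  [-1/10, -1/5, 7/10, -3/10] . (h_0, h_2, h_3, h_4) = 1
  [-1/10, -1/10, -2/5, 9/10] . (h_0, h_2, h_3, h_4) = 1

Solving yields:
  h_0 = 100/17
  h_2 = 1440/323
  h_3 = 1800/323
  h_4 = 90/19

Starting state is 4, so the expected hitting time is h_4 = 90/19.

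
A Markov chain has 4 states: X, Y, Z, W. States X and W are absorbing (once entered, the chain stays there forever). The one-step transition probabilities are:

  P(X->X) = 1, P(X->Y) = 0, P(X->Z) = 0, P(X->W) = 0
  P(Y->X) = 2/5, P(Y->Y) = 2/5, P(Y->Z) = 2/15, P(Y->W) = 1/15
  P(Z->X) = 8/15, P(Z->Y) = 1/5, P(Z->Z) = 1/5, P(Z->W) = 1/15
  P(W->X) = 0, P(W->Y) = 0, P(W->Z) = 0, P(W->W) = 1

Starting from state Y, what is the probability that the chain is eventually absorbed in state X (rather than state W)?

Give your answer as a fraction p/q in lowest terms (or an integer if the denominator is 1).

Let a_i = P(absorbed in X | start in state i).
Boundary conditions: a_X = 1, a_W = 0.
For each transient state i, a_i = sum_j P(i->j) * a_j:
  a_Y = 2/5*a_X + 2/5*a_Y + 2/15*a_Z + 1/15*a_W
  a_Z = 8/15*a_X + 1/5*a_Y + 1/5*a_Z + 1/15*a_W

Substituting a_X = 1 and a_W = 0, rearrange to (I - Q) a = r where r[i] = P(i -> X):
  [3/5, -2/15] . (a_Y, a_Z) = 2/5
  [-1/5, 4/5] . (a_Y, a_Z) = 8/15

Solving yields:
  a_Y = 44/51
  a_Z = 15/17

Starting state is Y, so the absorption probability is a_Y = 44/51.

Answer: 44/51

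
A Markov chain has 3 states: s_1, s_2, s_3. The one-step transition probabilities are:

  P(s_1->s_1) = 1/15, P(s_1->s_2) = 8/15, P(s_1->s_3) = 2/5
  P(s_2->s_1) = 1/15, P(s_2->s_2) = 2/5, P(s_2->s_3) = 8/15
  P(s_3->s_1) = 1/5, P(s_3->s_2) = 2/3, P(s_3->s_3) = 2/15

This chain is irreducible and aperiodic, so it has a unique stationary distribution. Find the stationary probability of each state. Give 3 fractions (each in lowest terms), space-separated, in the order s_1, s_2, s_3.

The stationary distribution satisfies pi = pi * P, i.e.:
  pi_s_1 = 1/15*pi_s_1 + 1/15*pi_s_2 + 1/5*pi_s_3
  pi_s_2 = 8/15*pi_s_1 + 2/5*pi_s_2 + 2/3*pi_s_3
  pi_s_3 = 2/5*pi_s_1 + 8/15*pi_s_2 + 2/15*pi_s_3
with normalization: pi_s_1 + pi_s_2 + pi_s_3 = 1.

Using the first 2 balance equations plus normalization, the linear system A*pi = b is:
  [-14/15, 1/15, 1/5] . pi = 0
  [8/15, -3/5, 2/3] . pi = 0
  [1, 1, 1] . pi = 1

Solving yields:
  pi_s_1 = 37/319
  pi_s_2 = 164/319
  pi_s_3 = 118/319

Verification (pi * P):
  37/319*1/15 + 164/319*1/15 + 118/319*1/5 = 37/319 = pi_s_1  (ok)
  37/319*8/15 + 164/319*2/5 + 118/319*2/3 = 164/319 = pi_s_2  (ok)
  37/319*2/5 + 164/319*8/15 + 118/319*2/15 = 118/319 = pi_s_3  (ok)

Answer: 37/319 164/319 118/319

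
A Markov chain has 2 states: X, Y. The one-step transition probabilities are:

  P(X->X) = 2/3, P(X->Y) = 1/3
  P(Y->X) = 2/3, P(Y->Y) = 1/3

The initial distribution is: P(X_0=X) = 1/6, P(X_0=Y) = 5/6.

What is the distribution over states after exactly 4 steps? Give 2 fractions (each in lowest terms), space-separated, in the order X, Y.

Answer: 2/3 1/3

Derivation:
Propagating the distribution step by step (d_{t+1} = d_t * P):
d_0 = (X=1/6, Y=5/6)
  d_1[X] = 1/6*2/3 + 5/6*2/3 = 2/3
  d_1[Y] = 1/6*1/3 + 5/6*1/3 = 1/3
d_1 = (X=2/3, Y=1/3)
  d_2[X] = 2/3*2/3 + 1/3*2/3 = 2/3
  d_2[Y] = 2/3*1/3 + 1/3*1/3 = 1/3
d_2 = (X=2/3, Y=1/3)
  d_3[X] = 2/3*2/3 + 1/3*2/3 = 2/3
  d_3[Y] = 2/3*1/3 + 1/3*1/3 = 1/3
d_3 = (X=2/3, Y=1/3)
  d_4[X] = 2/3*2/3 + 1/3*2/3 = 2/3
  d_4[Y] = 2/3*1/3 + 1/3*1/3 = 1/3
d_4 = (X=2/3, Y=1/3)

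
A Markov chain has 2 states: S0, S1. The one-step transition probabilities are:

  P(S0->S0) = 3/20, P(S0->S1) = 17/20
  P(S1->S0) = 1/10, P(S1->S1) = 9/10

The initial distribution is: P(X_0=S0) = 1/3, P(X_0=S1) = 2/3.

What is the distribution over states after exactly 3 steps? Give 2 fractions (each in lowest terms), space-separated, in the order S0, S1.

Answer: 2527/24000 21473/24000

Derivation:
Propagating the distribution step by step (d_{t+1} = d_t * P):
d_0 = (S0=1/3, S1=2/3)
  d_1[S0] = 1/3*3/20 + 2/3*1/10 = 7/60
  d_1[S1] = 1/3*17/20 + 2/3*9/10 = 53/60
d_1 = (S0=7/60, S1=53/60)
  d_2[S0] = 7/60*3/20 + 53/60*1/10 = 127/1200
  d_2[S1] = 7/60*17/20 + 53/60*9/10 = 1073/1200
d_2 = (S0=127/1200, S1=1073/1200)
  d_3[S0] = 127/1200*3/20 + 1073/1200*1/10 = 2527/24000
  d_3[S1] = 127/1200*17/20 + 1073/1200*9/10 = 21473/24000
d_3 = (S0=2527/24000, S1=21473/24000)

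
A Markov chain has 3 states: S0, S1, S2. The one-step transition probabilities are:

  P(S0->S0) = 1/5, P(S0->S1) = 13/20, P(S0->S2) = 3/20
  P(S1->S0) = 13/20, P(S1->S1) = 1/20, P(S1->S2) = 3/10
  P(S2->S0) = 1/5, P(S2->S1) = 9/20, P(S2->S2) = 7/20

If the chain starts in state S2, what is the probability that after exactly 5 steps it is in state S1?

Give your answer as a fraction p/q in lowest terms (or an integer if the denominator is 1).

Answer: 76893/200000

Derivation:
Computing P^5 by repeated multiplication:
P^1 =
  S0: [1/5, 13/20, 3/20]
  S1: [13/20, 1/20, 3/10]
  S2: [1/5, 9/20, 7/20]
P^2 =
  S0: [197/400, 23/100, 111/400]
  S1: [89/400, 14/25, 87/400]
  S2: [161/400, 31/100, 23/80]
P^3 =
  S0: [607/2000, 913/2000, 6/25]
  S1: [113/250, 541/2000, 111/400]
  S2: [679/2000, 813/2000, 127/500]
P^4 =
  S0: [16217/40000, 3281/10000, 10659/40000]
  S1: [12869/40000, 2161/5000, 9843/40000]
  S2: [15317/40000, 3553/10000, 10471/40000]
P^5 =
  S0: [69529/200000, 79969/200000, 25251/100000]
  S1: [39449/100000, 68293/200000, 52809/200000]
  S2: [71977/200000, 76893/200000, 5113/20000]

(P^5)[S2 -> S1] = 76893/200000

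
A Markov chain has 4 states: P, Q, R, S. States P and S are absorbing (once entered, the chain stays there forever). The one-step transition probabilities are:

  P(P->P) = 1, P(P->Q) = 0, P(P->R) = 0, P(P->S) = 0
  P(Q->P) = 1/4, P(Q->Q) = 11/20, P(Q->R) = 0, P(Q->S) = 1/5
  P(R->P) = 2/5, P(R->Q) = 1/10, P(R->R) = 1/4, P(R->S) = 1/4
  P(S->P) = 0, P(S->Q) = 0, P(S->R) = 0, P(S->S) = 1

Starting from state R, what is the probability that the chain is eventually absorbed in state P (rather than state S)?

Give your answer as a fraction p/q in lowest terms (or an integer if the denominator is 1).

Let a_i = P(absorbed in P | start in state i).
Boundary conditions: a_P = 1, a_S = 0.
For each transient state i, a_i = sum_j P(i->j) * a_j:
  a_Q = 1/4*a_P + 11/20*a_Q + 0*a_R + 1/5*a_S
  a_R = 2/5*a_P + 1/10*a_Q + 1/4*a_R + 1/4*a_S

Substituting a_P = 1 and a_S = 0, rearrange to (I - Q) a = r where r[i] = P(i -> P):
  [9/20, 0] . (a_Q, a_R) = 1/4
  [-1/10, 3/4] . (a_Q, a_R) = 2/5

Solving yields:
  a_Q = 5/9
  a_R = 82/135

Starting state is R, so the absorption probability is a_R = 82/135.

Answer: 82/135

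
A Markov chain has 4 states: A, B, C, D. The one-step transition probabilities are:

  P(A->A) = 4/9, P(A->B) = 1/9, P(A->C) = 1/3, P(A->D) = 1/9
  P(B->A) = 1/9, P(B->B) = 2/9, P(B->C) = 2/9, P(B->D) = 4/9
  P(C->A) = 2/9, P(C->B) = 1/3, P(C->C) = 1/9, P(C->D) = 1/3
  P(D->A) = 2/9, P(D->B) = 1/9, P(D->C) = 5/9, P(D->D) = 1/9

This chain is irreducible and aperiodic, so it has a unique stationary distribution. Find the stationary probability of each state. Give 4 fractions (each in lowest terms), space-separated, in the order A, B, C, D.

The stationary distribution satisfies pi = pi * P, i.e.:
  pi_A = 4/9*pi_A + 1/9*pi_B + 2/9*pi_C + 2/9*pi_D
  pi_B = 1/9*pi_A + 2/9*pi_B + 1/3*pi_C + 1/9*pi_D
  pi_C = 1/3*pi_A + 2/9*pi_B + 1/9*pi_C + 5/9*pi_D
  pi_D = 1/9*pi_A + 4/9*pi_B + 1/3*pi_C + 1/9*pi_D
with normalization: pi_A + pi_B + pi_C + pi_D = 1.

Using the first 3 balance equations plus normalization, the linear system A*pi = b is:
  [-5/9, 1/9, 2/9, 2/9] . pi = 0
  [1/9, -7/9, 1/3, 1/9] . pi = 0
  [1/3, 2/9, -8/9, 5/9] . pi = 0
  [1, 1, 1, 1] . pi = 1

Solving yields:
  pi_A = 197/766
  pi_B = 153/766
  pi_C = 229/766
  pi_D = 187/766

Verification (pi * P):
  197/766*4/9 + 153/766*1/9 + 229/766*2/9 + 187/766*2/9 = 197/766 = pi_A  (ok)
  197/766*1/9 + 153/766*2/9 + 229/766*1/3 + 187/766*1/9 = 153/766 = pi_B  (ok)
  197/766*1/3 + 153/766*2/9 + 229/766*1/9 + 187/766*5/9 = 229/766 = pi_C  (ok)
  197/766*1/9 + 153/766*4/9 + 229/766*1/3 + 187/766*1/9 = 187/766 = pi_D  (ok)

Answer: 197/766 153/766 229/766 187/766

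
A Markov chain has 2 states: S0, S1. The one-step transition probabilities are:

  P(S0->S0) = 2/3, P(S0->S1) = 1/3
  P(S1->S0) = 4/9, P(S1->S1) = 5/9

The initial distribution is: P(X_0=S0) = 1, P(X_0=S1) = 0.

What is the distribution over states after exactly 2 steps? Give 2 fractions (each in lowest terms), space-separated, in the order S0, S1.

Propagating the distribution step by step (d_{t+1} = d_t * P):
d_0 = (S0=1, S1=0)
  d_1[S0] = 1*2/3 + 0*4/9 = 2/3
  d_1[S1] = 1*1/3 + 0*5/9 = 1/3
d_1 = (S0=2/3, S1=1/3)
  d_2[S0] = 2/3*2/3 + 1/3*4/9 = 16/27
  d_2[S1] = 2/3*1/3 + 1/3*5/9 = 11/27
d_2 = (S0=16/27, S1=11/27)

Answer: 16/27 11/27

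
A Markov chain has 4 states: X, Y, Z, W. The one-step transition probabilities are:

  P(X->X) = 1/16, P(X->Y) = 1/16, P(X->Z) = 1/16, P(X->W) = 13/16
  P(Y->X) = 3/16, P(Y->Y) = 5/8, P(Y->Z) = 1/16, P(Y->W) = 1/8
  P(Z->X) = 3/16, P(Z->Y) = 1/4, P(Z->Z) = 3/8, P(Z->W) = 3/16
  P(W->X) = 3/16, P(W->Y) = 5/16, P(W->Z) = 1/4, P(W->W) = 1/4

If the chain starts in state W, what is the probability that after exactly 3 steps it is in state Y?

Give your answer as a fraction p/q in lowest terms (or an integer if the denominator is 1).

Answer: 1509/4096

Derivation:
Computing P^3 by repeated multiplication:
P^1 =
  X: [1/16, 1/16, 1/16, 13/16]
  Y: [3/16, 5/8, 1/16, 1/8]
  Z: [3/16, 1/4, 3/8, 3/16]
  W: [3/16, 5/16, 1/4, 1/4]
P^2 =
  X: [23/128, 5/16, 15/64, 35/128]
  Y: [21/128, 117/256, 27/256, 35/128]
  Z: [21/128, 41/128, 55/256, 77/256]
  W: [21/128, 89/256, 3/16, 77/256]
P^3 =
  X: [169/1024, 359/1024, 383/2048, 609/2048]
  Y: [171/1024, 835/2048, 601/4096, 1141/4096]
  Z: [171/1024, 1467/4096, 381/2048, 1183/4096]
  W: [171/1024, 1509/4096, 727/4096, 147/512]

(P^3)[W -> Y] = 1509/4096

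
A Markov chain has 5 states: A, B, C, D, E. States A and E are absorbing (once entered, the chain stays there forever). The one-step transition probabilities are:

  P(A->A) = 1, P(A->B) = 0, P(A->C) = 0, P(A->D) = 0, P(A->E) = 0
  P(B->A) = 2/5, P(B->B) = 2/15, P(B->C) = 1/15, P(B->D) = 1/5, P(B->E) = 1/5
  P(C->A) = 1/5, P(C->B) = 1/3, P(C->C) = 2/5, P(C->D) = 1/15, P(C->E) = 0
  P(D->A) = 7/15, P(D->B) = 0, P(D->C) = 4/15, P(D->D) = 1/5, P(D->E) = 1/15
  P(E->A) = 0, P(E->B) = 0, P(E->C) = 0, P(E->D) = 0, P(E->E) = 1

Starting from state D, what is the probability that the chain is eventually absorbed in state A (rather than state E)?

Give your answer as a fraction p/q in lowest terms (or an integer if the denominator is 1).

Answer: 265/308

Derivation:
Let a_i = P(absorbed in A | start in state i).
Boundary conditions: a_A = 1, a_E = 0.
For each transient state i, a_i = sum_j P(i->j) * a_j:
  a_B = 2/5*a_A + 2/15*a_B + 1/15*a_C + 1/5*a_D + 1/5*a_E
  a_C = 1/5*a_A + 1/3*a_B + 2/5*a_C + 1/15*a_D + 0*a_E
  a_D = 7/15*a_A + 0*a_B + 4/15*a_C + 1/5*a_D + 1/15*a_E

Substituting a_A = 1 and a_E = 0, rearrange to (I - Q) a = r where r[i] = P(i -> A):
  [13/15, -1/15, -1/5] . (a_B, a_C, a_D) = 2/5
  [-1/3, 3/5, -1/15] . (a_B, a_C, a_D) = 1/5
  [0, -4/15, 4/5] . (a_B, a_C, a_D) = 7/15

Solving yields:
  a_B = 223/308
  a_C = 64/77
  a_D = 265/308

Starting state is D, so the absorption probability is a_D = 265/308.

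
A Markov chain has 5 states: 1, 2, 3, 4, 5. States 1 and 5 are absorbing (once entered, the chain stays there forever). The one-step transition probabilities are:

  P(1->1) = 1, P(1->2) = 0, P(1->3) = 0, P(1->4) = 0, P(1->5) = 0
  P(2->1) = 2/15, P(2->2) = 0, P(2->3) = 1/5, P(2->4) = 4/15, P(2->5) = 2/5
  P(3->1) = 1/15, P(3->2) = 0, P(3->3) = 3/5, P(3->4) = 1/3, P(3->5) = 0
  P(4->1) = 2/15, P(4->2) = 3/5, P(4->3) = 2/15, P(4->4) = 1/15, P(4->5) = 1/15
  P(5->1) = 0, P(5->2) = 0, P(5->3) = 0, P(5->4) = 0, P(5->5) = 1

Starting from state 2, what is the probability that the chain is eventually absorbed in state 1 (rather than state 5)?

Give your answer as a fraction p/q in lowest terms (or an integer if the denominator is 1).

Answer: 4/11

Derivation:
Let a_i = P(absorbed in 1 | start in state i).
Boundary conditions: a_1 = 1, a_5 = 0.
For each transient state i, a_i = sum_j P(i->j) * a_j:
  a_2 = 2/15*a_1 + 0*a_2 + 1/5*a_3 + 4/15*a_4 + 2/5*a_5
  a_3 = 1/15*a_1 + 0*a_2 + 3/5*a_3 + 1/3*a_4 + 0*a_5
  a_4 = 2/15*a_1 + 3/5*a_2 + 2/15*a_3 + 1/15*a_4 + 1/15*a_5

Substituting a_1 = 1 and a_5 = 0, rearrange to (I - Q) a = r where r[i] = P(i -> 1):
  [1, -1/5, -4/15] . (a_2, a_3, a_4) = 2/15
  [0, 2/5, -1/3] . (a_2, a_3, a_4) = 1/15
  [-3/5, -2/15, 14/15] . (a_2, a_3, a_4) = 2/15

Solving yields:
  a_2 = 4/11
  a_3 = 6/11
  a_4 = 5/11

Starting state is 2, so the absorption probability is a_2 = 4/11.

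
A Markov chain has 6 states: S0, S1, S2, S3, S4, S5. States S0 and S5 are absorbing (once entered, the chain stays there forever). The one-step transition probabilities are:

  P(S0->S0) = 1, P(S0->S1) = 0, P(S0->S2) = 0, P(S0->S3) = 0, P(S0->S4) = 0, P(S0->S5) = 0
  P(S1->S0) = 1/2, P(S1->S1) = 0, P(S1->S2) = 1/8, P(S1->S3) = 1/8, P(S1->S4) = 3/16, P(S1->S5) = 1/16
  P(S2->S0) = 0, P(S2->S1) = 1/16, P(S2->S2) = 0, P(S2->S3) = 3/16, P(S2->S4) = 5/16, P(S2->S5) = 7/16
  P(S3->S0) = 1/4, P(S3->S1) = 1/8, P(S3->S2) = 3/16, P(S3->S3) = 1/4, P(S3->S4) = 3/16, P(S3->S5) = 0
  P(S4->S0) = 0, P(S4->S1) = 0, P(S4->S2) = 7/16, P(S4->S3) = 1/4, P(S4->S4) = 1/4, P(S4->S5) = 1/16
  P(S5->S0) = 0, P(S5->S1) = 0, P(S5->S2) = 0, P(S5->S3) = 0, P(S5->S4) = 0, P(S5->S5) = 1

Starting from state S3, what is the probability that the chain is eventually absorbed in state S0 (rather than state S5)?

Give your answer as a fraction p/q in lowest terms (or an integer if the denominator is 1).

Answer: 3209/5337

Derivation:
Let a_i = P(absorbed in S0 | start in state i).
Boundary conditions: a_S0 = 1, a_S5 = 0.
For each transient state i, a_i = sum_j P(i->j) * a_j:
  a_S1 = 1/2*a_S0 + 0*a_S1 + 1/8*a_S2 + 1/8*a_S3 + 3/16*a_S4 + 1/16*a_S5
  a_S2 = 0*a_S0 + 1/16*a_S1 + 0*a_S2 + 3/16*a_S3 + 5/16*a_S4 + 7/16*a_S5
  a_S3 = 1/4*a_S0 + 1/8*a_S1 + 3/16*a_S2 + 1/4*a_S3 + 3/16*a_S4 + 0*a_S5
  a_S4 = 0*a_S0 + 0*a_S1 + 7/16*a_S2 + 1/4*a_S3 + 1/4*a_S4 + 1/16*a_S5

Substituting a_S0 = 1 and a_S5 = 0, rearrange to (I - Q) a = r where r[i] = P(i -> S0):
  [1, -1/8, -1/8, -3/16] . (a_S1, a_S2, a_S3, a_S4) = 1/2
  [-1/16, 1, -3/16, -5/16] . (a_S1, a_S2, a_S3, a_S4) = 0
  [-1/8, -3/16, 3/4, -3/16] . (a_S1, a_S2, a_S3, a_S4) = 1/4
  [0, -7/16, -1/4, 3/4] . (a_S1, a_S2, a_S3, a_S4) = 0

Solving yields:
  a_S1 = 1201/1779
  a_S2 = 1420/5337
  a_S3 = 3209/5337
  a_S4 = 1898/5337

Starting state is S3, so the absorption probability is a_S3 = 3209/5337.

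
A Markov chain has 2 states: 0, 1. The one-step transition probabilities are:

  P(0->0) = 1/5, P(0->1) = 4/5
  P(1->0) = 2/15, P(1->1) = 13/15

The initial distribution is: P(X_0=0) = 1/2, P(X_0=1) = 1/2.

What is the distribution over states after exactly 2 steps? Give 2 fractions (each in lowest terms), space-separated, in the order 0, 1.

Answer: 13/90 77/90

Derivation:
Propagating the distribution step by step (d_{t+1} = d_t * P):
d_0 = (0=1/2, 1=1/2)
  d_1[0] = 1/2*1/5 + 1/2*2/15 = 1/6
  d_1[1] = 1/2*4/5 + 1/2*13/15 = 5/6
d_1 = (0=1/6, 1=5/6)
  d_2[0] = 1/6*1/5 + 5/6*2/15 = 13/90
  d_2[1] = 1/6*4/5 + 5/6*13/15 = 77/90
d_2 = (0=13/90, 1=77/90)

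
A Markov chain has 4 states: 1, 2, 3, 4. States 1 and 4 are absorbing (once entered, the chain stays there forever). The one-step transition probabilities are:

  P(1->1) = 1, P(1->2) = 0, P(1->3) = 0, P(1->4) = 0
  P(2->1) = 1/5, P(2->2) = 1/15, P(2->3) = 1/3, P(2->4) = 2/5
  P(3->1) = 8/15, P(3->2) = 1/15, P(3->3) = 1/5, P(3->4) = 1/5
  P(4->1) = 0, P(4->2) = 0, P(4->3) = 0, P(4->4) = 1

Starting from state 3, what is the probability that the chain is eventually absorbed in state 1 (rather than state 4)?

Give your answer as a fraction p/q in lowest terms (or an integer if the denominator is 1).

Let a_i = P(absorbed in 1 | start in state i).
Boundary conditions: a_1 = 1, a_4 = 0.
For each transient state i, a_i = sum_j P(i->j) * a_j:
  a_2 = 1/5*a_1 + 1/15*a_2 + 1/3*a_3 + 2/5*a_4
  a_3 = 8/15*a_1 + 1/15*a_2 + 1/5*a_3 + 1/5*a_4

Substituting a_1 = 1 and a_4 = 0, rearrange to (I - Q) a = r where r[i] = P(i -> 1):
  [14/15, -1/3] . (a_2, a_3) = 1/5
  [-1/15, 4/5] . (a_2, a_3) = 8/15

Solving yields:
  a_2 = 76/163
  a_3 = 115/163

Starting state is 3, so the absorption probability is a_3 = 115/163.

Answer: 115/163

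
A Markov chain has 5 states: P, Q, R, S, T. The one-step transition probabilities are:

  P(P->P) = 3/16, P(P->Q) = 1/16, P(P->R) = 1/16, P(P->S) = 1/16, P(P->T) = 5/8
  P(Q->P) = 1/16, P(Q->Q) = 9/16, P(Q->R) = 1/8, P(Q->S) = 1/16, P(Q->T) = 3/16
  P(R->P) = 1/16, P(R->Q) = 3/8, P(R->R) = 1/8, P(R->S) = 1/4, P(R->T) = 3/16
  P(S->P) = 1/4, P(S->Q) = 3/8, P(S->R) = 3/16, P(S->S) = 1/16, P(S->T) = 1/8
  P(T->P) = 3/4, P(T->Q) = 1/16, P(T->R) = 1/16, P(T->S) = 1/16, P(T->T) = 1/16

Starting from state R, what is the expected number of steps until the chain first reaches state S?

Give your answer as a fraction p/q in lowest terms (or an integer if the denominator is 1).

Answer: 728/71

Derivation:
Let h_i = expected steps to first reach S from state i.
Boundary: h_S = 0.
First-step equations for the other states:
  h_P = 1 + 3/16*h_P + 1/16*h_Q + 1/16*h_R + 1/16*h_S + 5/8*h_T
  h_Q = 1 + 1/16*h_P + 9/16*h_Q + 1/8*h_R + 1/16*h_S + 3/16*h_T
  h_R = 1 + 1/16*h_P + 3/8*h_Q + 1/8*h_R + 1/4*h_S + 3/16*h_T
  h_T = 1 + 3/4*h_P + 1/16*h_Q + 1/16*h_R + 1/16*h_S + 1/16*h_T

Substituting h_S = 0 and rearranging gives the linear system (I - Q) h = 1:
  [13/16, -1/16, -1/16, -5/8] . (h_P, h_Q, h_R, h_T) = 1
  [-1/16, 7/16, -1/8, -3/16] . (h_P, h_Q, h_R, h_T) = 1
  [-1/16, -3/8, 7/8, -3/16] . (h_P, h_Q, h_R, h_T) = 1
  [-3/4, -1/16, -1/16, 15/16] . (h_P, h_Q, h_R, h_T) = 1

Solving yields:
  h_P = 920/71
  h_Q = 896/71
  h_R = 728/71
  h_T = 920/71

Starting state is R, so the expected hitting time is h_R = 728/71.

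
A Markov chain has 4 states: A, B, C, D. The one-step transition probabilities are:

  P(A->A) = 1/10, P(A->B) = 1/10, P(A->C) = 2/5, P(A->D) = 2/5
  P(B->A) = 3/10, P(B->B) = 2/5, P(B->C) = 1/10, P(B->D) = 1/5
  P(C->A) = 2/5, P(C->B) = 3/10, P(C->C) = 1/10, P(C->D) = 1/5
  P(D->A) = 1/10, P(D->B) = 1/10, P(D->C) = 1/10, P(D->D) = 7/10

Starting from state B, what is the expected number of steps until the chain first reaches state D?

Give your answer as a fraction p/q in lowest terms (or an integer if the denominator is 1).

Answer: 585/148

Derivation:
Let h_i = expected steps to first reach D from state i.
Boundary: h_D = 0.
First-step equations for the other states:
  h_A = 1 + 1/10*h_A + 1/10*h_B + 2/5*h_C + 2/5*h_D
  h_B = 1 + 3/10*h_A + 2/5*h_B + 1/10*h_C + 1/5*h_D
  h_C = 1 + 2/5*h_A + 3/10*h_B + 1/10*h_C + 1/5*h_D

Substituting h_D = 0 and rearranging gives the linear system (I - Q) h = 1:
  [9/10, -1/10, -2/5] . (h_A, h_B, h_C) = 1
  [-3/10, 3/5, -1/10] . (h_A, h_B, h_C) = 1
  [-2/5, -3/10, 9/10] . (h_A, h_B, h_C) = 1

Solving yields:
  h_A = 485/148
  h_B = 585/148
  h_C = 575/148

Starting state is B, so the expected hitting time is h_B = 585/148.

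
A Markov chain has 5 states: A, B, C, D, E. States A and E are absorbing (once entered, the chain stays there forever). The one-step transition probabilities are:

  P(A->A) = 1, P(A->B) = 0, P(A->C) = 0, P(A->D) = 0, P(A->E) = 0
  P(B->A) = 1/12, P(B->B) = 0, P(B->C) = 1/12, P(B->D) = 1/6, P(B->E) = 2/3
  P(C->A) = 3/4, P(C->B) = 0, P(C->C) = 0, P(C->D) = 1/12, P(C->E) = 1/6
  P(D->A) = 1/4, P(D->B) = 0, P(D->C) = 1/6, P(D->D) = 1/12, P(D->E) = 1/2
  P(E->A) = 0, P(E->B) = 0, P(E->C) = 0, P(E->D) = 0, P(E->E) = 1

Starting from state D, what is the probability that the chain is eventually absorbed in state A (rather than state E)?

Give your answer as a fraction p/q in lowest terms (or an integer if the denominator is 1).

Answer: 27/65

Derivation:
Let a_i = P(absorbed in A | start in state i).
Boundary conditions: a_A = 1, a_E = 0.
For each transient state i, a_i = sum_j P(i->j) * a_j:
  a_B = 1/12*a_A + 0*a_B + 1/12*a_C + 1/6*a_D + 2/3*a_E
  a_C = 3/4*a_A + 0*a_B + 0*a_C + 1/12*a_D + 1/6*a_E
  a_D = 1/4*a_A + 0*a_B + 1/6*a_C + 1/12*a_D + 1/2*a_E

Substituting a_A = 1 and a_E = 0, rearrange to (I - Q) a = r where r[i] = P(i -> A):
  [1, -1/12, -1/6] . (a_B, a_C, a_D) = 1/12
  [0, 1, -1/12] . (a_B, a_C, a_D) = 3/4
  [0, -1/6, 11/12] . (a_B, a_C, a_D) = 1/4

Solving yields:
  a_B = 17/78
  a_C = 51/65
  a_D = 27/65

Starting state is D, so the absorption probability is a_D = 27/65.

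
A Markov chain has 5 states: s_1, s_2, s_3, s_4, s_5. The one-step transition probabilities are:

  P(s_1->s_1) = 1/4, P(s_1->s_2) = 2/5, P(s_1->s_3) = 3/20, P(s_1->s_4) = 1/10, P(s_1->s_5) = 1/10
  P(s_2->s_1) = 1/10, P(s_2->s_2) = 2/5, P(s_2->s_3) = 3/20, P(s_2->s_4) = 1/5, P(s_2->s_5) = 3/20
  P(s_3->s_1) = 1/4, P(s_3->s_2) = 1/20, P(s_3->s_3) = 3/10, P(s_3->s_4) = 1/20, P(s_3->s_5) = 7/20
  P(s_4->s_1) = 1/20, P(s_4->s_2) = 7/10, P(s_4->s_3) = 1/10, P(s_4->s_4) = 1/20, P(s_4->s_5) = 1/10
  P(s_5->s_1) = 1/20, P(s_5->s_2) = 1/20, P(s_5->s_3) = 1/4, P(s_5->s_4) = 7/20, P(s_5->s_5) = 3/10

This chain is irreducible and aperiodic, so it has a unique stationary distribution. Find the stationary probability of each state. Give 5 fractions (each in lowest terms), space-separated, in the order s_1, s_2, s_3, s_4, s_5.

The stationary distribution satisfies pi = pi * P, i.e.:
  pi_s_1 = 1/4*pi_s_1 + 1/10*pi_s_2 + 1/4*pi_s_3 + 1/20*pi_s_4 + 1/20*pi_s_5
  pi_s_2 = 2/5*pi_s_1 + 2/5*pi_s_2 + 1/20*pi_s_3 + 7/10*pi_s_4 + 1/20*pi_s_5
  pi_s_3 = 3/20*pi_s_1 + 3/20*pi_s_2 + 3/10*pi_s_3 + 1/10*pi_s_4 + 1/4*pi_s_5
  pi_s_4 = 1/10*pi_s_1 + 1/5*pi_s_2 + 1/20*pi_s_3 + 1/20*pi_s_4 + 7/20*pi_s_5
  pi_s_5 = 1/10*pi_s_1 + 3/20*pi_s_2 + 7/20*pi_s_3 + 1/10*pi_s_4 + 3/10*pi_s_5
with normalization: pi_s_1 + pi_s_2 + pi_s_3 + pi_s_4 + pi_s_5 = 1.

Using the first 4 balance equations plus normalization, the linear system A*pi = b is:
  [-3/4, 1/10, 1/4, 1/20, 1/20] . pi = 0
  [2/5, -3/5, 1/20, 7/10, 1/20] . pi = 0
  [3/20, 3/20, -7/10, 1/10, 1/4] . pi = 0
  [1/10, 1/5, 1/20, -19/20, 7/20] . pi = 0
  [1, 1, 1, 1, 1] . pi = 1

Solving yields:
  pi_s_1 = 4712/36345
  pi_s_2 = 3769/12115
  pi_s_3 = 1387/7269
  pi_s_4 = 5974/36345
  pi_s_5 = 7417/36345

Verification (pi * P):
  4712/36345*1/4 + 3769/12115*1/10 + 1387/7269*1/4 + 5974/36345*1/20 + 7417/36345*1/20 = 4712/36345 = pi_s_1  (ok)
  4712/36345*2/5 + 3769/12115*2/5 + 1387/7269*1/20 + 5974/36345*7/10 + 7417/36345*1/20 = 3769/12115 = pi_s_2  (ok)
  4712/36345*3/20 + 3769/12115*3/20 + 1387/7269*3/10 + 5974/36345*1/10 + 7417/36345*1/4 = 1387/7269 = pi_s_3  (ok)
  4712/36345*1/10 + 3769/12115*1/5 + 1387/7269*1/20 + 5974/36345*1/20 + 7417/36345*7/20 = 5974/36345 = pi_s_4  (ok)
  4712/36345*1/10 + 3769/12115*3/20 + 1387/7269*7/20 + 5974/36345*1/10 + 7417/36345*3/10 = 7417/36345 = pi_s_5  (ok)

Answer: 4712/36345 3769/12115 1387/7269 5974/36345 7417/36345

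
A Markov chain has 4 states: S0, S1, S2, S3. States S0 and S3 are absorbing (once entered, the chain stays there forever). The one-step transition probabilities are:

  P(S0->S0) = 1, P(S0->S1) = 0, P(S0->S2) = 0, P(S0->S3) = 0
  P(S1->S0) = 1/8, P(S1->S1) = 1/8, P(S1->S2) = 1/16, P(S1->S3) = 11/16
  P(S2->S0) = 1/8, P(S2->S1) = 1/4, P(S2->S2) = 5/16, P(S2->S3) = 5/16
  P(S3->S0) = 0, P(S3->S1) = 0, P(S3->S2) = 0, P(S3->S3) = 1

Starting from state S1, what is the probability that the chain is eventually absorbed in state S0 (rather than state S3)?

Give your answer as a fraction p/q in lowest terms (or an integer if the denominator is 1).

Answer: 4/25

Derivation:
Let a_i = P(absorbed in S0 | start in state i).
Boundary conditions: a_S0 = 1, a_S3 = 0.
For each transient state i, a_i = sum_j P(i->j) * a_j:
  a_S1 = 1/8*a_S0 + 1/8*a_S1 + 1/16*a_S2 + 11/16*a_S3
  a_S2 = 1/8*a_S0 + 1/4*a_S1 + 5/16*a_S2 + 5/16*a_S3

Substituting a_S0 = 1 and a_S3 = 0, rearrange to (I - Q) a = r where r[i] = P(i -> S0):
  [7/8, -1/16] . (a_S1, a_S2) = 1/8
  [-1/4, 11/16] . (a_S1, a_S2) = 1/8

Solving yields:
  a_S1 = 4/25
  a_S2 = 6/25

Starting state is S1, so the absorption probability is a_S1 = 4/25.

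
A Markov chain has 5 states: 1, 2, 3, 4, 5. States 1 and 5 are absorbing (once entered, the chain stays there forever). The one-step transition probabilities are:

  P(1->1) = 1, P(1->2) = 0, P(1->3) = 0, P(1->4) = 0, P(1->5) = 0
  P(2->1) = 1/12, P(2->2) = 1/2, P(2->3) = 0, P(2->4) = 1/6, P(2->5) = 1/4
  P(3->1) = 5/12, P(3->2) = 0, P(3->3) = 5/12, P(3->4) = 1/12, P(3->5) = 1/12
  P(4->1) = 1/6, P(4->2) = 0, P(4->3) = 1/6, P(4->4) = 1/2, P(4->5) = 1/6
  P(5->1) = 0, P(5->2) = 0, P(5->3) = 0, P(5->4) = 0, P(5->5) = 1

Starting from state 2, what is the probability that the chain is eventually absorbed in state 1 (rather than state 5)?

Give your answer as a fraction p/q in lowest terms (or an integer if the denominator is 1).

Let a_i = P(absorbed in 1 | start in state i).
Boundary conditions: a_1 = 1, a_5 = 0.
For each transient state i, a_i = sum_j P(i->j) * a_j:
  a_2 = 1/12*a_1 + 1/2*a_2 + 0*a_3 + 1/6*a_4 + 1/4*a_5
  a_3 = 5/12*a_1 + 0*a_2 + 5/12*a_3 + 1/12*a_4 + 1/12*a_5
  a_4 = 1/6*a_1 + 0*a_2 + 1/6*a_3 + 1/2*a_4 + 1/6*a_5

Substituting a_1 = 1 and a_5 = 0, rearrange to (I - Q) a = r where r[i] = P(i -> 1):
  [1/2, 0, -1/6] . (a_2, a_3, a_4) = 1/12
  [0, 7/12, -1/12] . (a_2, a_3, a_4) = 5/12
  [0, -1/6, 1/2] . (a_2, a_3, a_4) = 1/6

Solving yields:
  a_2 = 11/30
  a_3 = 4/5
  a_4 = 3/5

Starting state is 2, so the absorption probability is a_2 = 11/30.

Answer: 11/30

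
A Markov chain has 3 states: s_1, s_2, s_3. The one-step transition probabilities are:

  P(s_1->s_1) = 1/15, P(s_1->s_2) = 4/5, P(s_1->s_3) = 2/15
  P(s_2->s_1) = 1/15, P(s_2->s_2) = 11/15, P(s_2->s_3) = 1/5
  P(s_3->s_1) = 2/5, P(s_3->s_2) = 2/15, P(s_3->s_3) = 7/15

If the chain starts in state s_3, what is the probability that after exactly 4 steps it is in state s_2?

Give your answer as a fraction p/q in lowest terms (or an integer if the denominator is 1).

Computing P^4 by repeated multiplication:
P^1 =
  s_1: [1/15, 4/5, 2/15]
  s_2: [1/15, 11/15, 1/5]
  s_3: [2/5, 2/15, 7/15]
P^2 =
  s_1: [1/9, 148/225, 52/225]
  s_2: [2/15, 139/225, 56/225]
  s_3: [2/9, 12/25, 67/225]
P^3 =
  s_1: [97/675, 2032/3375, 286/1125]
  s_2: [101/675, 667/1125, 869/3375]
  s_3: [112/675, 1922/3375, 893/3375]
P^4 =
  s_1: [511/3375, 29888/50625, 13072/50625]
  s_2: [1544/10125, 29809/50625, 13096/50625]
  s_3: [1568/10125, 29648/50625, 4379/16875]

(P^4)[s_3 -> s_2] = 29648/50625

Answer: 29648/50625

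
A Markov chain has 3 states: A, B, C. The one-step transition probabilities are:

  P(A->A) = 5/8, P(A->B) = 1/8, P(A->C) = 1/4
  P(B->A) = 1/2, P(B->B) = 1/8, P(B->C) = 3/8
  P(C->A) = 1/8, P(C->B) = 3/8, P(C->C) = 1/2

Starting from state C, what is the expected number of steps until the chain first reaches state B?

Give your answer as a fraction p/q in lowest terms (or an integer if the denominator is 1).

Answer: 16/5

Derivation:
Let h_i = expected steps to first reach B from state i.
Boundary: h_B = 0.
First-step equations for the other states:
  h_A = 1 + 5/8*h_A + 1/8*h_B + 1/4*h_C
  h_C = 1 + 1/8*h_A + 3/8*h_B + 1/2*h_C

Substituting h_B = 0 and rearranging gives the linear system (I - Q) h = 1:
  [3/8, -1/4] . (h_A, h_C) = 1
  [-1/8, 1/2] . (h_A, h_C) = 1

Solving yields:
  h_A = 24/5
  h_C = 16/5

Starting state is C, so the expected hitting time is h_C = 16/5.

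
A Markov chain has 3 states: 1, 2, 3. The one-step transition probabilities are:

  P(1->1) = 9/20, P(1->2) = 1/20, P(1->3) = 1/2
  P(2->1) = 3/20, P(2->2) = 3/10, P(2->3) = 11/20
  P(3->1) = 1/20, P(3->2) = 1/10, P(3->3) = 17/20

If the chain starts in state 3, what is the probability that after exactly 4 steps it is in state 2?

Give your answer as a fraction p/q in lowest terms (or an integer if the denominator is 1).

Computing P^4 by repeated multiplication:
P^1 =
  1: [9/20, 1/20, 1/2]
  2: [3/20, 3/10, 11/20]
  3: [1/20, 1/10, 17/20]
P^2 =
  1: [47/200, 7/80, 271/400]
  2: [7/50, 61/400, 283/400]
  3: [2/25, 47/400, 321/400]
P^3 =
  1: [611/4000, 423/4000, 1483/2000]
  2: [97/800, 247/2000, 3021/4000]
  3: [3/32, 239/2000, 3147/4000]
P^4 =
  1: [4867/40000, 9081/80000, 12237/16000]
  2: [2217/20000, 9491/80000, 61641/80000]
  3: [1989/20000, 9537/80000, 62507/80000]

(P^4)[3 -> 2] = 9537/80000

Answer: 9537/80000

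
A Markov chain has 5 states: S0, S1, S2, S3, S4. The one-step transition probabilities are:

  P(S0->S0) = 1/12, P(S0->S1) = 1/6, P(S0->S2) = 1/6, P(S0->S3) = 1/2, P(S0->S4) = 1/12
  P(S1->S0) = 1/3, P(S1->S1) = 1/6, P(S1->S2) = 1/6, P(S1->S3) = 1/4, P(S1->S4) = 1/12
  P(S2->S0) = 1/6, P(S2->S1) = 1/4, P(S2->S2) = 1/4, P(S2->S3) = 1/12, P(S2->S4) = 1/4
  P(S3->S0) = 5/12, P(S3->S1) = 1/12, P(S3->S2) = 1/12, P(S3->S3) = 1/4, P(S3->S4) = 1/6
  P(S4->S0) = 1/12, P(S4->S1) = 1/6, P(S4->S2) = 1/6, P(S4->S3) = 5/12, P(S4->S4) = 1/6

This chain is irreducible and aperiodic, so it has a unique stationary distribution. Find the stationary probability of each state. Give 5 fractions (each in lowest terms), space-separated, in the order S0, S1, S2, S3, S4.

The stationary distribution satisfies pi = pi * P, i.e.:
  pi_S0 = 1/12*pi_S0 + 1/3*pi_S1 + 1/6*pi_S2 + 5/12*pi_S3 + 1/12*pi_S4
  pi_S1 = 1/6*pi_S0 + 1/6*pi_S1 + 1/4*pi_S2 + 1/12*pi_S3 + 1/6*pi_S4
  pi_S2 = 1/6*pi_S0 + 1/6*pi_S1 + 1/4*pi_S2 + 1/12*pi_S3 + 1/6*pi_S4
  pi_S3 = 1/2*pi_S0 + 1/4*pi_S1 + 1/12*pi_S2 + 1/4*pi_S3 + 5/12*pi_S4
  pi_S4 = 1/12*pi_S0 + 1/12*pi_S1 + 1/4*pi_S2 + 1/6*pi_S3 + 1/6*pi_S4
with normalization: pi_S0 + pi_S1 + pi_S2 + pi_S3 + pi_S4 = 1.

Using the first 4 balance equations plus normalization, the linear system A*pi = b is:
  [-11/12, 1/3, 1/6, 5/12, 1/12] . pi = 0
  [1/6, -5/6, 1/4, 1/12, 1/6] . pi = 0
  [1/6, 1/6, -3/4, 1/12, 1/6] . pi = 0
  [1/2, 1/4, 1/12, -3/4, 5/12] . pi = 0
  [1, 1, 1, 1, 1] . pi = 1

Solving yields:
  pi_S0 = 103/434
  pi_S1 = 267/1736
  pi_S2 = 267/1736
  pi_S3 = 535/1736
  pi_S4 = 255/1736

Verification (pi * P):
  103/434*1/12 + 267/1736*1/3 + 267/1736*1/6 + 535/1736*5/12 + 255/1736*1/12 = 103/434 = pi_S0  (ok)
  103/434*1/6 + 267/1736*1/6 + 267/1736*1/4 + 535/1736*1/12 + 255/1736*1/6 = 267/1736 = pi_S1  (ok)
  103/434*1/6 + 267/1736*1/6 + 267/1736*1/4 + 535/1736*1/12 + 255/1736*1/6 = 267/1736 = pi_S2  (ok)
  103/434*1/2 + 267/1736*1/4 + 267/1736*1/12 + 535/1736*1/4 + 255/1736*5/12 = 535/1736 = pi_S3  (ok)
  103/434*1/12 + 267/1736*1/12 + 267/1736*1/4 + 535/1736*1/6 + 255/1736*1/6 = 255/1736 = pi_S4  (ok)

Answer: 103/434 267/1736 267/1736 535/1736 255/1736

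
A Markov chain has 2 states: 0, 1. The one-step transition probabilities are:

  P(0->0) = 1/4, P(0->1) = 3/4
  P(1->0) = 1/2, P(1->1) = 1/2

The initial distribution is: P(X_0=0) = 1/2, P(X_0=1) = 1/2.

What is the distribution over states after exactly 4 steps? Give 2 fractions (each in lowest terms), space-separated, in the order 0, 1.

Answer: 205/512 307/512

Derivation:
Propagating the distribution step by step (d_{t+1} = d_t * P):
d_0 = (0=1/2, 1=1/2)
  d_1[0] = 1/2*1/4 + 1/2*1/2 = 3/8
  d_1[1] = 1/2*3/4 + 1/2*1/2 = 5/8
d_1 = (0=3/8, 1=5/8)
  d_2[0] = 3/8*1/4 + 5/8*1/2 = 13/32
  d_2[1] = 3/8*3/4 + 5/8*1/2 = 19/32
d_2 = (0=13/32, 1=19/32)
  d_3[0] = 13/32*1/4 + 19/32*1/2 = 51/128
  d_3[1] = 13/32*3/4 + 19/32*1/2 = 77/128
d_3 = (0=51/128, 1=77/128)
  d_4[0] = 51/128*1/4 + 77/128*1/2 = 205/512
  d_4[1] = 51/128*3/4 + 77/128*1/2 = 307/512
d_4 = (0=205/512, 1=307/512)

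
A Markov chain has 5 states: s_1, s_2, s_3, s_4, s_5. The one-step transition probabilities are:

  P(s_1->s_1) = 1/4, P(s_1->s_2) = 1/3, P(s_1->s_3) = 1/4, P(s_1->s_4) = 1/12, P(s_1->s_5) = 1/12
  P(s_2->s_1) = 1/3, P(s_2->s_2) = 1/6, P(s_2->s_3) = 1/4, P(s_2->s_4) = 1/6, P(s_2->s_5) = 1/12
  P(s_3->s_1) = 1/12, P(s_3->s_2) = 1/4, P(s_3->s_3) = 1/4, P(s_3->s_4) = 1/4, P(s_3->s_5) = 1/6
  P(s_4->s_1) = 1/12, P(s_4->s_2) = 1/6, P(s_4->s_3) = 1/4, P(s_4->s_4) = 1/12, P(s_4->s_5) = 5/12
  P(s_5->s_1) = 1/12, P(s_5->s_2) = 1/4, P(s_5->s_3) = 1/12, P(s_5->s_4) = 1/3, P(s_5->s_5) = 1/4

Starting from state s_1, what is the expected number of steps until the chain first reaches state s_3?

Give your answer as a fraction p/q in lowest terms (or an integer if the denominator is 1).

Let h_i = expected steps to first reach s_3 from state i.
Boundary: h_s_3 = 0.
First-step equations for the other states:
  h_s_1 = 1 + 1/4*h_s_1 + 1/3*h_s_2 + 1/4*h_s_3 + 1/12*h_s_4 + 1/12*h_s_5
  h_s_2 = 1 + 1/3*h_s_1 + 1/6*h_s_2 + 1/4*h_s_3 + 1/6*h_s_4 + 1/12*h_s_5
  h_s_4 = 1 + 1/12*h_s_1 + 1/6*h_s_2 + 1/4*h_s_3 + 1/12*h_s_4 + 5/12*h_s_5
  h_s_5 = 1 + 1/12*h_s_1 + 1/4*h_s_2 + 1/12*h_s_3 + 1/3*h_s_4 + 1/4*h_s_5

Substituting h_s_3 = 0 and rearranging gives the linear system (I - Q) h = 1:
  [3/4, -1/3, -1/12, -1/12] . (h_s_1, h_s_2, h_s_4, h_s_5) = 1
  [-1/3, 5/6, -1/6, -1/12] . (h_s_1, h_s_2, h_s_4, h_s_5) = 1
  [-1/12, -1/6, 11/12, -5/12] . (h_s_1, h_s_2, h_s_4, h_s_5) = 1
  [-1/12, -1/4, -1/3, 3/4] . (h_s_1, h_s_2, h_s_4, h_s_5) = 1

Solving yields:
  h_s_1 = 4608/1031
  h_s_2 = 4632/1031
  h_s_4 = 4944/1031
  h_s_5 = 5628/1031

Starting state is s_1, so the expected hitting time is h_s_1 = 4608/1031.

Answer: 4608/1031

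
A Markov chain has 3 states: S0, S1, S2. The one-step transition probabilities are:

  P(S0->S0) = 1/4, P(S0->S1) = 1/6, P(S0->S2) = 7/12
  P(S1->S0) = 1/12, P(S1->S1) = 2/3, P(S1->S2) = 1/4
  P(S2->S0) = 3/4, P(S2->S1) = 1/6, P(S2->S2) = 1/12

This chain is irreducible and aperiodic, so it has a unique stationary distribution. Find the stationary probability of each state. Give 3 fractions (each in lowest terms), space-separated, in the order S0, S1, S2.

Answer: 19/54 1/3 17/54

Derivation:
The stationary distribution satisfies pi = pi * P, i.e.:
  pi_S0 = 1/4*pi_S0 + 1/12*pi_S1 + 3/4*pi_S2
  pi_S1 = 1/6*pi_S0 + 2/3*pi_S1 + 1/6*pi_S2
  pi_S2 = 7/12*pi_S0 + 1/4*pi_S1 + 1/12*pi_S2
with normalization: pi_S0 + pi_S1 + pi_S2 = 1.

Using the first 2 balance equations plus normalization, the linear system A*pi = b is:
  [-3/4, 1/12, 3/4] . pi = 0
  [1/6, -1/3, 1/6] . pi = 0
  [1, 1, 1] . pi = 1

Solving yields:
  pi_S0 = 19/54
  pi_S1 = 1/3
  pi_S2 = 17/54

Verification (pi * P):
  19/54*1/4 + 1/3*1/12 + 17/54*3/4 = 19/54 = pi_S0  (ok)
  19/54*1/6 + 1/3*2/3 + 17/54*1/6 = 1/3 = pi_S1  (ok)
  19/54*7/12 + 1/3*1/4 + 17/54*1/12 = 17/54 = pi_S2  (ok)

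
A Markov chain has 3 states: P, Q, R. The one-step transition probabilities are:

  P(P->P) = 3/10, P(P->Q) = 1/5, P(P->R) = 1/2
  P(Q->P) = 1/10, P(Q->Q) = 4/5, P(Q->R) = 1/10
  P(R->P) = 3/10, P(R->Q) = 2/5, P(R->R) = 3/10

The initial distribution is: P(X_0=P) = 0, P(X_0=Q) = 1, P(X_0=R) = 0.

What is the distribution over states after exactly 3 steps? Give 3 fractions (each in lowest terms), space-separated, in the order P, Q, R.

Propagating the distribution step by step (d_{t+1} = d_t * P):
d_0 = (P=0, Q=1, R=0)
  d_1[P] = 0*3/10 + 1*1/10 + 0*3/10 = 1/10
  d_1[Q] = 0*1/5 + 1*4/5 + 0*2/5 = 4/5
  d_1[R] = 0*1/2 + 1*1/10 + 0*3/10 = 1/10
d_1 = (P=1/10, Q=4/5, R=1/10)
  d_2[P] = 1/10*3/10 + 4/5*1/10 + 1/10*3/10 = 7/50
  d_2[Q] = 1/10*1/5 + 4/5*4/5 + 1/10*2/5 = 7/10
  d_2[R] = 1/10*1/2 + 4/5*1/10 + 1/10*3/10 = 4/25
d_2 = (P=7/50, Q=7/10, R=4/25)
  d_3[P] = 7/50*3/10 + 7/10*1/10 + 4/25*3/10 = 4/25
  d_3[Q] = 7/50*1/5 + 7/10*4/5 + 4/25*2/5 = 163/250
  d_3[R] = 7/50*1/2 + 7/10*1/10 + 4/25*3/10 = 47/250
d_3 = (P=4/25, Q=163/250, R=47/250)

Answer: 4/25 163/250 47/250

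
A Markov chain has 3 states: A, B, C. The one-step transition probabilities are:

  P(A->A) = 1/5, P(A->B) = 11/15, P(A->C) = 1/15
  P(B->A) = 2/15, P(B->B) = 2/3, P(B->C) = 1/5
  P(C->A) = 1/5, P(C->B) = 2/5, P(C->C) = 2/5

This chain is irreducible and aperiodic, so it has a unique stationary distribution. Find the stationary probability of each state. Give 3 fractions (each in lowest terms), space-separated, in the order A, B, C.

Answer: 27/170 21/34 19/85

Derivation:
The stationary distribution satisfies pi = pi * P, i.e.:
  pi_A = 1/5*pi_A + 2/15*pi_B + 1/5*pi_C
  pi_B = 11/15*pi_A + 2/3*pi_B + 2/5*pi_C
  pi_C = 1/15*pi_A + 1/5*pi_B + 2/5*pi_C
with normalization: pi_A + pi_B + pi_C = 1.

Using the first 2 balance equations plus normalization, the linear system A*pi = b is:
  [-4/5, 2/15, 1/5] . pi = 0
  [11/15, -1/3, 2/5] . pi = 0
  [1, 1, 1] . pi = 1

Solving yields:
  pi_A = 27/170
  pi_B = 21/34
  pi_C = 19/85

Verification (pi * P):
  27/170*1/5 + 21/34*2/15 + 19/85*1/5 = 27/170 = pi_A  (ok)
  27/170*11/15 + 21/34*2/3 + 19/85*2/5 = 21/34 = pi_B  (ok)
  27/170*1/15 + 21/34*1/5 + 19/85*2/5 = 19/85 = pi_C  (ok)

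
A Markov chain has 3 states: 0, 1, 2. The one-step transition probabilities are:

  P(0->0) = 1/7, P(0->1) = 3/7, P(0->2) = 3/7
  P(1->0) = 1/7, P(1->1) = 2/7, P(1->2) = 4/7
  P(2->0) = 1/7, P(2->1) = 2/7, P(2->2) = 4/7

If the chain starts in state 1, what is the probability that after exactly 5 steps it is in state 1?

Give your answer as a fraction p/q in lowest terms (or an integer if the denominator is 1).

Computing P^5 by repeated multiplication:
P^1 =
  0: [1/7, 3/7, 3/7]
  1: [1/7, 2/7, 4/7]
  2: [1/7, 2/7, 4/7]
P^2 =
  0: [1/7, 15/49, 27/49]
  1: [1/7, 15/49, 27/49]
  2: [1/7, 15/49, 27/49]
P^3 =
  0: [1/7, 15/49, 27/49]
  1: [1/7, 15/49, 27/49]
  2: [1/7, 15/49, 27/49]
P^4 =
  0: [1/7, 15/49, 27/49]
  1: [1/7, 15/49, 27/49]
  2: [1/7, 15/49, 27/49]
P^5 =
  0: [1/7, 15/49, 27/49]
  1: [1/7, 15/49, 27/49]
  2: [1/7, 15/49, 27/49]

(P^5)[1 -> 1] = 15/49

Answer: 15/49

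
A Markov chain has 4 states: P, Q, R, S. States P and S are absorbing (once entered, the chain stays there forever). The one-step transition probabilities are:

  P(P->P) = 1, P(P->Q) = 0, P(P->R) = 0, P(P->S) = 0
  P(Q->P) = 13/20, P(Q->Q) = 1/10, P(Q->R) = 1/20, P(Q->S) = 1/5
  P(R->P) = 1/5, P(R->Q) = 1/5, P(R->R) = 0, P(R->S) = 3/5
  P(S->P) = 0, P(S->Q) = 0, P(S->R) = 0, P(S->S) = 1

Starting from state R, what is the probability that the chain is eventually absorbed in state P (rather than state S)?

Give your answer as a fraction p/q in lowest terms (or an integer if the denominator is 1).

Let a_i = P(absorbed in P | start in state i).
Boundary conditions: a_P = 1, a_S = 0.
For each transient state i, a_i = sum_j P(i->j) * a_j:
  a_Q = 13/20*a_P + 1/10*a_Q + 1/20*a_R + 1/5*a_S
  a_R = 1/5*a_P + 1/5*a_Q + 0*a_R + 3/5*a_S

Substituting a_P = 1 and a_S = 0, rearrange to (I - Q) a = r where r[i] = P(i -> P):
  [9/10, -1/20] . (a_Q, a_R) = 13/20
  [-1/5, 1] . (a_Q, a_R) = 1/5

Solving yields:
  a_Q = 66/89
  a_R = 31/89

Starting state is R, so the absorption probability is a_R = 31/89.

Answer: 31/89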